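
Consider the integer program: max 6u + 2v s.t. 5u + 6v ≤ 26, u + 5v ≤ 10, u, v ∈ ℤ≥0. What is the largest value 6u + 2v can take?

(u,v)=(5,0): 5·5+6·0=25≤26, 1·5+5·0=5≤10, objective 30.
(u,v)=(4,1): 5·4+6·1=26≤26, 1·4+5·1=9≤10, objective 26.
Maximum is 30 at (u,v)=(5,0).

30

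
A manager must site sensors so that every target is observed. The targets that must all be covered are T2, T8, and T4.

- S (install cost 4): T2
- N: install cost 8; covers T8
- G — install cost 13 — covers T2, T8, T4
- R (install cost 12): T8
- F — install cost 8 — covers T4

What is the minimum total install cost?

13

The greedy cost-per-new-target heuristic would pick S and G for 17, but a cheaper cover exists.
G alone covers T2, T8, T4 — every target.
Total install cost: 13.
No cover costs less than 13.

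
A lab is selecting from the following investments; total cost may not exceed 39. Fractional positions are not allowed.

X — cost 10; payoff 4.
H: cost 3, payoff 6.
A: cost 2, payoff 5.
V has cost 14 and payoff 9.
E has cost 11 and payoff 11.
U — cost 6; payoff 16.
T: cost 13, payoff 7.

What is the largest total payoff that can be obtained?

H + A + E + U + T: cost 3 + 2 + 11 + 6 + 13 = 35 ≤ 39, payoff 6 + 5 + 11 + 16 + 7 = 45.
H + A + V + E + U: cost 3 + 2 + 14 + 11 + 6 = 36 ≤ 39, payoff 6 + 5 + 9 + 11 + 16 = 47.
Best is H, A, V, E, and U with total payoff 47.

47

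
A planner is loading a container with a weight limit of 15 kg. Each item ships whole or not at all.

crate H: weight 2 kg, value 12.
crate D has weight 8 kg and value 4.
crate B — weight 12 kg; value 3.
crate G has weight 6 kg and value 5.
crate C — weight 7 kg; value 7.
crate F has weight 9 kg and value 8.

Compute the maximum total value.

Treat it as a binary knapsack problem.
Allowing fractional choices, the relaxed optimum would be about 24.3, but items are indivisible.
crate H + crate G + crate C: weight 2 + 6 + 7 = 15 ≤ 15, value 12 + 5 + 7 = 24.
crate H + crate F: weight 2 + 9 = 11 ≤ 15, value 12 + 8 = 20.
Best is crate H, crate G, and crate C with total value 24.

24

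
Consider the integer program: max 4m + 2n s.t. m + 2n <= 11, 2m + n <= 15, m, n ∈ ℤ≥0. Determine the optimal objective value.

30

(m,n)=(7,1) is feasible, giving 30.
(m,n)=(6,2) is feasible, giving 28.
Maximum is 30 at (m,n)=(7,1).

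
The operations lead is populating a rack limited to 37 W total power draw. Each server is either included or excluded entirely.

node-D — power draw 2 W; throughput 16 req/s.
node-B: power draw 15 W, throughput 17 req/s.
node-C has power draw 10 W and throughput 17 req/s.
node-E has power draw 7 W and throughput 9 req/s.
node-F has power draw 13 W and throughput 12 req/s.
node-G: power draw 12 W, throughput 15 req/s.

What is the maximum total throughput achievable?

This is a 0-1 knapsack instance.
Take node-D, node-C, node-F, and node-G: power draw 2 + 10 + 13 + 12 = 37 ≤ 37, throughput 16 + 17 + 12 + 15 = 60.
No other feasible combination does better.

60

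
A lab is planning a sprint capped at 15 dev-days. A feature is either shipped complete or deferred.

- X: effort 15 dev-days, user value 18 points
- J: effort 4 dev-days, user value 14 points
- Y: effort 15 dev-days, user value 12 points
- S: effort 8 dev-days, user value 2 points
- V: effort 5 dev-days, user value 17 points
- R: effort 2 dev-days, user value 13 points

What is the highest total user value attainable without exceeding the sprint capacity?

44

Allowing fractional choices, the relaxed optimum would be about 48.8, but features are indivisible.
J + V: effort 4 + 5 = 9 ≤ 15, user value 14 + 17 = 31.
S + V + R: effort 8 + 5 + 2 = 15 ≤ 15, user value 2 + 17 + 13 = 32.
J + V + R: effort 4 + 5 + 2 = 11 ≤ 15, user value 14 + 17 + 13 = 44.
Best is J, V, and R with total user value 44.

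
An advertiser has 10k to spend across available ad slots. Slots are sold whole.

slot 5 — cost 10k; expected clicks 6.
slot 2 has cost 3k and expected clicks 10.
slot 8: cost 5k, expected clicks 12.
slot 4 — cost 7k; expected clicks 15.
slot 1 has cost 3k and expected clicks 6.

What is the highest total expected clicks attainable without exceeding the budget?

25

Allowing fractional choices, the relaxed optimum would be about 26.3, but ad slots are indivisible.
slot 2 + slot 4: cost 3 + 7 = 10 ≤ 10, expected clicks 10 + 15 = 25.
slot 4 + slot 1: cost 7 + 3 = 10 ≤ 10, expected clicks 15 + 6 = 21.
slot 2 + slot 8: cost 3 + 5 = 8 ≤ 10, expected clicks 10 + 12 = 22.
Best is slot 2 and slot 4 with total expected clicks 25.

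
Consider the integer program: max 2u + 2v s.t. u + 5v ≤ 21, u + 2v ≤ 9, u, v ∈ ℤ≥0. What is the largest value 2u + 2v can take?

18

(u,v)=(9,0): 1·9+5·0=9≤21, 1·9+2·0=9≤9, objective 18.
(u,v)=(8,0): 1·8+5·0=8≤21, 1·8+2·0=8≤9, objective 16.
No feasible integer point exceeds 18.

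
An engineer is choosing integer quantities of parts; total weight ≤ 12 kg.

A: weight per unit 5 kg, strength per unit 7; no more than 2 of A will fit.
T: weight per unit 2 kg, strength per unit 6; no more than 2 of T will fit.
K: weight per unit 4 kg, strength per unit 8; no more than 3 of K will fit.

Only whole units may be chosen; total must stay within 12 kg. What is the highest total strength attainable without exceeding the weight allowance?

28

This is a bounded integer knapsack.
3×K: weight 12 ≤ 12, strength 3·8 = 24.
2×T and 2×K: weight 12 ≤ 12, strength 2·6 + 2·8 = 28.
Best is 28.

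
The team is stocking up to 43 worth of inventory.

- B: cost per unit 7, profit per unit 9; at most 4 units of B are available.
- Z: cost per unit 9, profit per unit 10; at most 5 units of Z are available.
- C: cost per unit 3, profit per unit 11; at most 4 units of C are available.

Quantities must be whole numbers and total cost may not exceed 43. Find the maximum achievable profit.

3×B, 1×Z, and 4×C: cost 42 ≤ 43, profit 3·9 + 1·10 + 4·11 = 81.
4×B and 4×C: cost 40 ≤ 43, profit 4·9 + 4·11 = 80.
Best is 81.

81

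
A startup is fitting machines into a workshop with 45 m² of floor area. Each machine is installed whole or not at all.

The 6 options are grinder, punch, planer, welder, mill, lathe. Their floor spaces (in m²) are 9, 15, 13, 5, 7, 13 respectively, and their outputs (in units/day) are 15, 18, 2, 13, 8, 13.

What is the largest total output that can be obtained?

59

Treat it as a binary knapsack problem.
Allowing fractional choices, the relaxed optimum would be about 63.0, but machines are indivisible.
grinder + punch + welder + lathe: floor space 9 + 15 + 5 + 13 = 42 ≤ 45, output 15 + 18 + 13 + 13 = 59.
grinder + punch + welder + mill: floor space 9 + 15 + 5 + 7 = 36 ≤ 45, output 15 + 18 + 13 + 8 = 54.
Best is grinder, punch, welder, and lathe with total output 59.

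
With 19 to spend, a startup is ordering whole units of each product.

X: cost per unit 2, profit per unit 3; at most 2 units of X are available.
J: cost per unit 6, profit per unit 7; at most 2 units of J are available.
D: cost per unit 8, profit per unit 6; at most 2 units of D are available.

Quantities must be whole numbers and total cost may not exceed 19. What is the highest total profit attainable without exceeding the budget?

20

X has the best ratio (3/2); taking only X gives at most 2×3 = 6 (stopped by the supply cap of 2).
Mixing does better — 2×X and 2×J: cost 16 ≤ 19, profit 2·3 + 2·7 = 20.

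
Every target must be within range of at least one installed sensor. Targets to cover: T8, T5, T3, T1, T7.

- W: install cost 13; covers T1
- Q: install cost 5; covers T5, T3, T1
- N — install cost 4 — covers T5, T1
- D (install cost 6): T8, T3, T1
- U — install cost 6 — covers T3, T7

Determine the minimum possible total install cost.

16

The greedy cost-per-new-target heuristic would pick Q, D, and U for 17, but a cheaper cover exists.
Choose N, D, and U: together they cover T8, T5, T3, T1, T7 — every target.
Total install cost: 4 + 6 + 6 = 16.
No cover costs less than 16.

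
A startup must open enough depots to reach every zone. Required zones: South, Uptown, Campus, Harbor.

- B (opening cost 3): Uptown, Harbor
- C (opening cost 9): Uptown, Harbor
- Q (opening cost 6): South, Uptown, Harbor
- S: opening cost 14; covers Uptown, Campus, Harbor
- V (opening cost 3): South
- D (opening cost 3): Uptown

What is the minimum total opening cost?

The greedy cost-per-new-zone heuristic would pick B, V, and S for 20, but a cheaper cover exists.
Choose S and V: together they cover South, Uptown, Campus, Harbor — every zone.
Total opening cost: 14 + 3 = 17.
No cover costs less than 17.

17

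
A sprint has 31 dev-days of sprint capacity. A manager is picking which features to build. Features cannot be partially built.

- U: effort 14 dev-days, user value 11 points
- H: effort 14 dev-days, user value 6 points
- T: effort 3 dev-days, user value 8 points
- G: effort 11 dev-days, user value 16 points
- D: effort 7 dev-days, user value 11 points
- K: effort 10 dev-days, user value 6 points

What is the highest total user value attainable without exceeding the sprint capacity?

41

T + G + D: effort 3 + 11 + 7 = 21 ≤ 31, user value 8 + 16 + 11 = 35.
T + G + D + K: effort 3 + 11 + 7 + 10 = 31 ≤ 31, user value 8 + 16 + 11 + 6 = 41.
U + T + G: effort 14 + 3 + 11 = 28 ≤ 31, user value 11 + 8 + 16 = 35.
Best is T, G, D, and K with total user value 41.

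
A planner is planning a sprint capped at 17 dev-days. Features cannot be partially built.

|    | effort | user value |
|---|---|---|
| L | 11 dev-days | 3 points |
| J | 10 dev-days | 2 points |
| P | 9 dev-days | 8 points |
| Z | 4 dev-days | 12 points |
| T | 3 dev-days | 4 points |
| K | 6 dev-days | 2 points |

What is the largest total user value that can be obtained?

24

Z + T + K: effort 4 + 3 + 6 = 13 ≤ 17, user value 12 + 4 + 2 = 18.
P + Z + T: effort 9 + 4 + 3 = 16 ≤ 17, user value 8 + 12 + 4 = 24.
P + Z: effort 9 + 4 = 13 ≤ 17, user value 8 + 12 = 20.
Best is P, Z, and T with total user value 24.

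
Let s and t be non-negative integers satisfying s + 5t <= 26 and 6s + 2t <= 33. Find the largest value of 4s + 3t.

Relaxing integrality, the LP optimum is 29.32 at (s,t) = (4.04, 4.39), which is not an integer point.
(s,t)=(4,4): 1·4+5·4=24≤26, 6·4+2·4=32≤33, objective 28.
(s,t)=(4,3): 1·4+5·3=19≤26, 6·4+2·3=30≤33, objective 25.
(s,t)=(3,4): 1·3+5·4=23≤26, 6·3+2·4=26≤33, objective 24.
No feasible integer point exceeds 28.

28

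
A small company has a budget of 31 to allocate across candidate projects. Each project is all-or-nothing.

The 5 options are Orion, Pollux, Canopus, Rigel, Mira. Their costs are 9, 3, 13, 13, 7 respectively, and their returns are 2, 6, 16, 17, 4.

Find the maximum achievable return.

39

This is a 0-1 knapsack instance.
Allowing fractional choices, the relaxed optimum would be about 40.1, but projects are indivisible.
Canopus + Rigel: cost 13 + 13 = 26 ≤ 31, return 16 + 17 = 33.
Pollux + Canopus + Rigel: cost 3 + 13 + 13 = 29 ≤ 31, return 6 + 16 + 17 = 39.
Best is Pollux, Canopus, and Rigel with total return 39.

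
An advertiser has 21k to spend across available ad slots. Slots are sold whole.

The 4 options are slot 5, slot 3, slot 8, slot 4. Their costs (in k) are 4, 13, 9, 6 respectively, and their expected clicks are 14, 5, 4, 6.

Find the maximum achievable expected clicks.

24

Allowing fractional choices, the relaxed optimum would be about 24.8, but ad slots are indivisible.
slot 5 + slot 4: cost 4 + 6 = 10 ≤ 21, expected clicks 14 + 6 = 20.
slot 5 + slot 8 + slot 4: cost 4 + 9 + 6 = 19 ≤ 21, expected clicks 14 + 4 + 6 = 24.
Best is slot 5, slot 8, and slot 4 with total expected clicks 24.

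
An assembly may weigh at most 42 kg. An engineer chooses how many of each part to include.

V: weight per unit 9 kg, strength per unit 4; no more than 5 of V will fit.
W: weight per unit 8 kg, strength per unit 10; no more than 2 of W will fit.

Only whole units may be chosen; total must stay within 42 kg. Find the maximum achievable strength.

This is a bounded integer knapsack.
2×V and 2×W: weight 34 ≤ 42, strength 2·4 + 2·10 = 28.
1×V and 2×W: weight 25 ≤ 42, strength 1·4 + 2·10 = 24.
Best is 28.

28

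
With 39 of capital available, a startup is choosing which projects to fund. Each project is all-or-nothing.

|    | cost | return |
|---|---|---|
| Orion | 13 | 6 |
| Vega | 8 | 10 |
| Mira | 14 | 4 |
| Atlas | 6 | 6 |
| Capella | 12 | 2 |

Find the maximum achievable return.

This is a 0-1 knapsack instance.
Allowing fractional choices, the relaxed optimum would be about 25.4, but projects are indivisible.
Vega + Mira + Atlas: cost 8 + 14 + 6 = 28 ≤ 39, return 10 + 4 + 6 = 20.
Orion + Vega + Atlas + Capella: cost 13 + 8 + 6 + 12 = 39 ≤ 39, return 6 + 10 + 6 + 2 = 24.
Orion + Vega + Atlas: cost 13 + 8 + 6 = 27 ≤ 39, return 6 + 10 + 6 = 22.
Best is Orion, Vega, Atlas, and Capella with total return 24.

24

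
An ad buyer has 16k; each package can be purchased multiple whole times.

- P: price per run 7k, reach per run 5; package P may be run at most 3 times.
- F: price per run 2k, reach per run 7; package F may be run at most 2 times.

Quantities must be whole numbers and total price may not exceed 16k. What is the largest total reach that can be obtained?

19

F has the best ratio (7/2); taking only F gives at most 2×7 = 14 (stopped by the supply cap of 2).
Mixing does better — 1×P and 2×F: price 11 ≤ 16, reach 1·5 + 2·7 = 19.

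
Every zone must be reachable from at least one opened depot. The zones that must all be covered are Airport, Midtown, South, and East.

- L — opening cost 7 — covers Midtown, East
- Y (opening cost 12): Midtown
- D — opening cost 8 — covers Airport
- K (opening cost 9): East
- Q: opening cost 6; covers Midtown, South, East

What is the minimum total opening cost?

14

Choose D and Q: together they cover Airport, Midtown, South, East — every zone.
Total opening cost: 8 + 6 = 14.
No cover costs less than 14.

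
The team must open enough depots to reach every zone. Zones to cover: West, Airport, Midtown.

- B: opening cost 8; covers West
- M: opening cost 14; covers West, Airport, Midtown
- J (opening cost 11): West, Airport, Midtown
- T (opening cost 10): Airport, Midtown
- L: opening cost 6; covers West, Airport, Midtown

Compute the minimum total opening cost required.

L alone covers West, Airport, Midtown — every zone.
Total opening cost: 6.
No cover costs less than 6.

6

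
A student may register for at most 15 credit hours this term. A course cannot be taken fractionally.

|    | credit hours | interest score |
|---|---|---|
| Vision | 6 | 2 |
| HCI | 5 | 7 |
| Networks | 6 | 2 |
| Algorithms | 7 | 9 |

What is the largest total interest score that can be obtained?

16

Take HCI and Algorithms: credit hours 5 + 7 = 12 ≤ 15, interest score 7 + 9 = 16.
No other feasible combination does better.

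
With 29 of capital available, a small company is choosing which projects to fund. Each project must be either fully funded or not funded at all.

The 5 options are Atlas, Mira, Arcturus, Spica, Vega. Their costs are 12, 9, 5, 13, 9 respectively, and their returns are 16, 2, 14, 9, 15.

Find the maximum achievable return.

Allowing fractional choices, the relaxed optimum would be about 47.1, but projects are indivisible.
Arcturus + Spica + Vega: cost 5 + 13 + 9 = 27 ≤ 29, return 14 + 9 + 15 = 38.
Atlas + Arcturus + Vega: cost 12 + 5 + 9 = 26 ≤ 29, return 16 + 14 + 15 = 45.
Best is Atlas, Arcturus, and Vega with total return 45.

45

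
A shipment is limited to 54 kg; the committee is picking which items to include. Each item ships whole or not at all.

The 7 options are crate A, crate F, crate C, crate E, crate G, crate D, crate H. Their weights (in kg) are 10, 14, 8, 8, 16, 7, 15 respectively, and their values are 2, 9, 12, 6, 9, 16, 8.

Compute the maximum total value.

crate F + crate C + crate E + crate D + crate H: weight 14 + 8 + 8 + 7 + 15 = 52 ≤ 54, value 9 + 12 + 6 + 16 + 8 = 51.
crate C + crate E + crate G + crate D + crate H: weight 8 + 8 + 16 + 7 + 15 = 54 ≤ 54, value 12 + 6 + 9 + 16 + 8 = 51.
crate F + crate C + crate E + crate G + crate D: weight 14 + 8 + 8 + 16 + 7 = 53 ≤ 54, value 9 + 12 + 6 + 9 + 16 = 52.
Best is crate F, crate C, crate E, crate G, and crate D with total value 52.

52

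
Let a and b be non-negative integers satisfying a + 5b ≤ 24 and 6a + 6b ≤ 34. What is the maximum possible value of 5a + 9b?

The continuous relaxation peaks at (1.08, 4.58) with value 46.67; rounding to a feasible lattice point costs some objective.
(a,b)=(1,4): 1·1+5·4=21≤24, 6·1+6·4=30≤34, objective 41.
(a,b)=(2,3): 1·2+5·3=17≤24, 6·2+6·3=30≤34, objective 37.
(a,b)=(0,4): 1·0+5·4=20≤24, 6·0+6·4=24≤34, objective 36.
The best lattice point is (1,4), giving 41.

41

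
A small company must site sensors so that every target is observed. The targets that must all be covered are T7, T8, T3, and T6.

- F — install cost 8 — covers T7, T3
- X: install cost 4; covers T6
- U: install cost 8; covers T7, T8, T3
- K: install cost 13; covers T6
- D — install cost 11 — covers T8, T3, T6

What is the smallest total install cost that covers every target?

12

This is a weighted set-cover instance.
Choose X and U: together they cover T7, T8, T3, T6 — every target.
Total install cost: 4 + 8 = 12.
No cover costs less than 12.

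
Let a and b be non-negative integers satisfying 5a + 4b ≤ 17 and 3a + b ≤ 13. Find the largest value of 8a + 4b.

The continuous relaxation peaks at (3.4, 0) with value 27.20; rounding to a feasible lattice point costs some objective.
(a,b)=(3,0): 5·3+4·0=15≤17, 3·3+1·0=9≤13, objective 24.
(a,b)=(2,1): 5·2+4·1=14≤17, 3·2+1·1=7≤13, objective 20.
The best lattice point is (3,0), giving 24.

24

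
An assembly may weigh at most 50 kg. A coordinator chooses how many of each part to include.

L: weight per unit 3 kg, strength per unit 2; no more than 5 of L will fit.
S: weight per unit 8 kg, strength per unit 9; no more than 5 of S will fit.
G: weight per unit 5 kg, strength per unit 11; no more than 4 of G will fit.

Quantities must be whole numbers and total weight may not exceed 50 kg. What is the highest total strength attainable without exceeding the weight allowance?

75

This is a bounded integer knapsack.
1×L, 3×S, and 4×G: weight 47 ≤ 50, strength 1·2 + 3·9 + 4·11 = 73.
2×L, 3×S, and 4×G: weight 50 ≤ 50, strength 2·2 + 3·9 + 4·11 = 75.
Best is 75.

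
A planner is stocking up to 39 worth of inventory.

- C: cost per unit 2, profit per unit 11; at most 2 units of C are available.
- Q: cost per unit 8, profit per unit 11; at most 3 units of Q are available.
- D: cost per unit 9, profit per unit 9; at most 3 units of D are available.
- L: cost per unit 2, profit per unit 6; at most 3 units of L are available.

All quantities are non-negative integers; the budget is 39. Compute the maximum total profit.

C has the best ratio (11/2); taking only C gives at most 2×11 = 22 (stopped by the supply cap of 2).
Mixing does better — 2×C, 3×Q, and 3×L: cost 34 ≤ 39, profit 2·11 + 3·11 + 3·6 = 73.

73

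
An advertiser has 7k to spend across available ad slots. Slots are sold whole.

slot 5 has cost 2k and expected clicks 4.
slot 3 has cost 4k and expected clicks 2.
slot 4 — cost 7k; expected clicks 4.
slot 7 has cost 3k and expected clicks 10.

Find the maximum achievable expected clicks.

Take slot 5 and slot 7: cost 2 + 3 = 5 ≤ 7, expected clicks 4 + 10 = 14.
No other feasible combination does better.

14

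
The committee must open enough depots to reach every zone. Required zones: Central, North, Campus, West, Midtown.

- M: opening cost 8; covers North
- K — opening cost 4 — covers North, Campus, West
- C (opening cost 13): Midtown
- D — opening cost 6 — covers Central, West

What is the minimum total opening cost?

Choose K, C, and D: together they cover Central, North, Campus, West, Midtown — every zone.
Total opening cost: 4 + 13 + 6 = 23.

23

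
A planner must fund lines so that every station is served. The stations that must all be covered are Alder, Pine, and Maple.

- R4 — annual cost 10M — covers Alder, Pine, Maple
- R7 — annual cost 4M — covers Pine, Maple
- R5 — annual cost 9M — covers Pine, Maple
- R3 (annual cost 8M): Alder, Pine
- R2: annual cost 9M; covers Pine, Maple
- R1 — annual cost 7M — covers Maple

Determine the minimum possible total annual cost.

This is an integer covering problem.
The greedy cost-per-new-station heuristic would pick R7 and R3 for 12, but a cheaper cover exists.
R4 alone covers Alder, Pine, Maple — every station.
Total annual cost: 10.
No cover costs less than 10.

10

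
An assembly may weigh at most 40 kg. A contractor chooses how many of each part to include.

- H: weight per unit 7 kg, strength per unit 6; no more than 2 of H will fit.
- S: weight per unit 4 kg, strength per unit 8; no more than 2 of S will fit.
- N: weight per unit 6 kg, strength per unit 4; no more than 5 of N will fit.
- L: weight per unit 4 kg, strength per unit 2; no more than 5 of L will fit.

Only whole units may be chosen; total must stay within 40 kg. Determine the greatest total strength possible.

40

This is a bounded integer knapsack.
S has the best ratio (8/4); taking only S gives at most 2×8 = 16 (stopped by the supply cap of 2).
Mixing does better — 2×H, 2×S, and 3×N: weight 40 ≤ 40, strength 2·6 + 2·8 + 3·4 = 40.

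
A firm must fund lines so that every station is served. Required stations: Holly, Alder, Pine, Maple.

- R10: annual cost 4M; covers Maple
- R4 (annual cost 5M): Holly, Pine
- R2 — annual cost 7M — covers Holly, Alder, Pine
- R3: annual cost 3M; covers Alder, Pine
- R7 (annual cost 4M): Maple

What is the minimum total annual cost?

The greedy cost-per-new-station heuristic would pick R3, R10, and R4 for 12, but a cheaper cover exists.
Choose R10 and R2: together they cover Holly, Alder, Pine, Maple — every station.
Total annual cost: 4 + 7 = 11.
No cover costs less than 11.

11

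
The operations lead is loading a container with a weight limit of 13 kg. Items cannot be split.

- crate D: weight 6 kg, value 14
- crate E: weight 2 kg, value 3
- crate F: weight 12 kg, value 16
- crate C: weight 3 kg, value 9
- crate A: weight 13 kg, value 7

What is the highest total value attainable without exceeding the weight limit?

This is an integer program with binary decision variables.
Allowing fractional choices, the relaxed optimum would be about 28.7, but items are indivisible.
crate D + crate E: weight 6 + 2 = 8 ≤ 13, value 14 + 3 = 17.
crate D + crate E + crate C: weight 6 + 2 + 3 = 11 ≤ 13, value 14 + 3 + 9 = 26.
crate D + crate C: weight 6 + 3 = 9 ≤ 13, value 14 + 9 = 23.
Best is crate D, crate E, and crate C with total value 26.

26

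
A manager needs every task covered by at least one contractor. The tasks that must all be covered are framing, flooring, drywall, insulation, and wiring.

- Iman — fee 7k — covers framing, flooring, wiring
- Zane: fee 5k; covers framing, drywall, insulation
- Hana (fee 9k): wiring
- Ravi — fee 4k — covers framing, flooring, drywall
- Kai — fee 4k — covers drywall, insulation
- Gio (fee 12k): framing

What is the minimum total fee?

The greedy cost-per-new-task heuristic would pick Ravi, Kai, and Iman for 15, but a cheaper cover exists.
Choose Iman and Kai: together they cover framing, flooring, drywall, insulation, wiring — every task.
Total fee: 7 + 4 = 11.
No cover costs less than 11.

11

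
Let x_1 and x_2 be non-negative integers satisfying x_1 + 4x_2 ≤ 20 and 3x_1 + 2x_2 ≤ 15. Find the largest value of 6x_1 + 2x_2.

(x_1,x_2)=(5,0): 1·5+4·0=5≤20, 3·5+2·0=15≤15, objective 30.
(x_1,x_2)=(4,1): 1·4+4·1=8≤20, 3·4+2·1=14≤15, objective 26.
(x_1,x_2)=(4,0): 1·4+4·0=4≤20, 3·4+2·0=12≤15, objective 24.
Maximum is 30 at (x_1,x_2)=(5,0).

30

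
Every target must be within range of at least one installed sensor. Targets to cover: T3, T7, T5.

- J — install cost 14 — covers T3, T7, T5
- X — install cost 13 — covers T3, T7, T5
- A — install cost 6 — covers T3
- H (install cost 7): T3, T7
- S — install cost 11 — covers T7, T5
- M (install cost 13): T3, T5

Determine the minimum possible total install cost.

X alone covers T3, T7, T5 — every target.
Total install cost: 13.

13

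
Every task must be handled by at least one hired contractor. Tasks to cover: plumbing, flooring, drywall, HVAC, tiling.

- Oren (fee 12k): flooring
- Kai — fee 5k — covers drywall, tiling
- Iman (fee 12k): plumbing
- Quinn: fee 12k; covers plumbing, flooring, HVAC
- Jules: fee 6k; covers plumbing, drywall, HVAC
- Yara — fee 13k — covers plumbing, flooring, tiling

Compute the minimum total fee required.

The greedy cost-per-new-task heuristic would pick Jules, Kai, and Oren for 23, but a cheaper cover exists.
Choose Kai and Quinn: together they cover plumbing, flooring, drywall, HVAC, tiling — every task.
Total fee: 5 + 12 = 17.
No cover costs less than 17.

17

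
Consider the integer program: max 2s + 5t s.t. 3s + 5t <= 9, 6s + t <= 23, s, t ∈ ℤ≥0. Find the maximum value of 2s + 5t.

Relaxing integrality, the LP optimum is 9.00 at (s,t) = (0, 1.8), which is not an integer point.
(s,t)=(1,1): 3·1+5·1=8≤9, 6·1+1·1=7≤23, objective 7.
(s,t)=(0,1): 3·0+5·1=5≤9, 6·0+1·1=1≤23, objective 5.
The best lattice point is (1,1), giving 7.

7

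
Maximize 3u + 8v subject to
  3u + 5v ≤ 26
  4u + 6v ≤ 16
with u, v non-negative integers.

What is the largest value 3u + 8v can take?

19

The continuous relaxation peaks at (0, 2.67) with value 21.33; rounding to a feasible lattice point costs some objective.
(u,v)=(1,2): 3·1+5·2=13≤26, 4·1+6·2=16≤16, objective 19.
(u,v)=(0,2): 3·0+5·2=10≤26, 4·0+6·2=12≤16, objective 16.
(u,v)=(2,1): 3·2+5·1=11≤26, 4·2+6·1=14≤16, objective 14.
Maximum is 19 at (u,v)=(1,2).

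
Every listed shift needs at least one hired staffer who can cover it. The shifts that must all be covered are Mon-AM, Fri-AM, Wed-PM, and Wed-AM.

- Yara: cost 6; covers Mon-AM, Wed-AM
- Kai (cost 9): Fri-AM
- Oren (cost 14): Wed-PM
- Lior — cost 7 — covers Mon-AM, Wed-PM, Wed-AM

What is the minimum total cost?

This is an integer covering problem.
Choose Kai and Lior: together they cover Mon-AM, Fri-AM, Wed-PM, Wed-AM — every shift.
Total cost: 9 + 7 = 16.
No cover costs less than 16.

16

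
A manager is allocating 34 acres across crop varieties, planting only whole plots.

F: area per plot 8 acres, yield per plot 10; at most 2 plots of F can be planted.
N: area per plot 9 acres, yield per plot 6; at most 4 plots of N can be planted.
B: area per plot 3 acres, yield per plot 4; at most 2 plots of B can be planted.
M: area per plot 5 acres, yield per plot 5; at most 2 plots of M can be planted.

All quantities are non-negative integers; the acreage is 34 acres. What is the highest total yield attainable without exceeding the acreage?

38

This is a bounded integer knapsack.
2×F, 1×N, 1×B, and 1×M: area 33 ≤ 34, yield 2·10 + 1·6 + 1·4 + 1·5 = 35.
2×F, 2×B, and 2×M: area 32 ≤ 34, yield 2·10 + 2·4 + 2·5 = 38.
Best is 38.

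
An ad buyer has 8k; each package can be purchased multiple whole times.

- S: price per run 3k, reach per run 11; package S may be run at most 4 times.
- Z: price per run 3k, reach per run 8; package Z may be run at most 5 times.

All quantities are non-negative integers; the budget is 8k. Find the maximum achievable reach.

22

This is a bounded integer knapsack.
S has the best ratio (11/3); taking only S gives at most 2×11 = 22 (stopped by the price limit).
Optimal: 2×S: price 6 ≤ 8, reach 2·11 = 22.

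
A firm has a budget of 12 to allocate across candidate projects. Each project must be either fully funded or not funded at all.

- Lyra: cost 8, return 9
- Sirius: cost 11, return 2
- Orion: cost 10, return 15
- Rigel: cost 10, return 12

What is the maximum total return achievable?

15

Allowing fractional choices, the relaxed optimum would be about 17.4, but projects are indivisible.
Orion: cost 10 ≤ 12, return 15.
Rigel: cost 10 ≤ 12, return 12.
Best is Orion with total return 15.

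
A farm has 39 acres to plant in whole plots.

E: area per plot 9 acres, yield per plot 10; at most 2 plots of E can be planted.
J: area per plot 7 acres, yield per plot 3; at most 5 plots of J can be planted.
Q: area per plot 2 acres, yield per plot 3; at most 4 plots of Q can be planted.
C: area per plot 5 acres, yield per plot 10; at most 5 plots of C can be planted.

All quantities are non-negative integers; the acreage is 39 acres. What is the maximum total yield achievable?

1×E, 1×Q, and 5×C: area 36 ≤ 39, yield 1·10 + 1·3 + 5·10 = 63.
1×E, 2×Q, and 5×C: area 38 ≤ 39, yield 1·10 + 2·3 + 5·10 = 66.
Best is 66.

66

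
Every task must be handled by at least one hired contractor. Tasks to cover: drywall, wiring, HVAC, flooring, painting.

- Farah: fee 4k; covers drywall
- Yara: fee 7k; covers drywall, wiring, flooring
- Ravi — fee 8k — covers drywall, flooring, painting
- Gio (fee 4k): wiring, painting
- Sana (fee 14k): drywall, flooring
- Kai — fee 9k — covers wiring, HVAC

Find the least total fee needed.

17

This is a weighted set-cover instance.
The greedy cost-per-new-task heuristic would pick Gio, Yara, and Kai for 20, but a cheaper cover exists.
Choose Ravi and Kai: together they cover drywall, wiring, HVAC, flooring, painting — every task.
Total fee: 8 + 9 = 17.
No cover costs less than 17.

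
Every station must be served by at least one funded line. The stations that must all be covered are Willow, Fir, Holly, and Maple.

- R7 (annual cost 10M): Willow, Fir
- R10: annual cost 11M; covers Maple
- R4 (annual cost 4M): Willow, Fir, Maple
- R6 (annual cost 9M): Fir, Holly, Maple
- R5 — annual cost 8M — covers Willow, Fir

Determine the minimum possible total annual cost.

Choose R4 and R6: together they cover Willow, Fir, Holly, Maple — every station.
Total annual cost: 4 + 9 = 13.

13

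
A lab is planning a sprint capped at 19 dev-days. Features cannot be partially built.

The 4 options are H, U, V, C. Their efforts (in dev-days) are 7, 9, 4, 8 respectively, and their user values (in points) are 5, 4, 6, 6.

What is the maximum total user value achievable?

17

V + C: effort 4 + 8 = 12 ≤ 19, user value 6 + 6 = 12.
H + V + C: effort 7 + 4 + 8 = 19 ≤ 19, user value 5 + 6 + 6 = 17.
H + V: effort 7 + 4 = 11 ≤ 19, user value 5 + 6 = 11.
Best is H, V, and C with total user value 17.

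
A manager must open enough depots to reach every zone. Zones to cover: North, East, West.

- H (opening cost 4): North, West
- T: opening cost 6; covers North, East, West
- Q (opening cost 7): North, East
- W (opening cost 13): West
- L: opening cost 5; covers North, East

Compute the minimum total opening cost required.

6

T alone covers North, East, West — every zone.
Total opening cost: 6.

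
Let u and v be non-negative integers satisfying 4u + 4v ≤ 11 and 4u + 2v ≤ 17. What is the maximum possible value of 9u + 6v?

18

Relaxing integrality, the LP optimum is 24.75 at (u,v) = (2.75, 0), which is not an integer point.
(u,v)=(2,0): 4·2+4·0=8≤11, 4·2+2·0=8≤17, objective 18.
(u,v)=(1,1): 4·1+4·1=8≤11, 4·1+2·1=6≤17, objective 15.
(u,v)=(1,0): 4·1+4·0=4≤11, 4·1+2·0=4≤17, objective 9.
No feasible integer point exceeds 18.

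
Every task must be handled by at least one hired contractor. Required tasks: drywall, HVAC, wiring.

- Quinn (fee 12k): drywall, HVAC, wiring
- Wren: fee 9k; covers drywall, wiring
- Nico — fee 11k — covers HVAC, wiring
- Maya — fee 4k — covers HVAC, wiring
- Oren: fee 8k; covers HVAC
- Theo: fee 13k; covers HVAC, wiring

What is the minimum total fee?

12

The greedy cost-per-new-task heuristic would pick Maya and Wren for 13, but a cheaper cover exists.
Quinn alone covers drywall, HVAC, wiring — every task.
Total fee: 12.
No cover costs less than 12.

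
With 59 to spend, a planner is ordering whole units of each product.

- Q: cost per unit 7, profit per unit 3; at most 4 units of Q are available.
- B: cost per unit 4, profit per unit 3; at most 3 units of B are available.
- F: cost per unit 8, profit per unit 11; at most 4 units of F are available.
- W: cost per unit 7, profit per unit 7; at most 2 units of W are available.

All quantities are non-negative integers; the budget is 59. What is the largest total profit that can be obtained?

2×B, 4×F, and 2×W: cost 54 ≤ 59, profit 2·3 + 4·11 + 2·7 = 64.
3×B, 4×F, and 2×W: cost 58 ≤ 59, profit 3·3 + 4·11 + 2·7 = 67.
Best is 67.

67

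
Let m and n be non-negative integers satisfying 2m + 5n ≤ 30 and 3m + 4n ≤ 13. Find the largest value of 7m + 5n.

28

Relaxing integrality, the LP optimum is 30.33 at (m,n) = (4.33, 0), which is not an integer point.
(m,n)=(4,0): 2·4+5·0=8≤30, 3·4+4·0=12≤13, objective 28.
(m,n)=(3,1): 2·3+5·1=11≤30, 3·3+4·1=13≤13, objective 26.
No feasible integer point exceeds 28.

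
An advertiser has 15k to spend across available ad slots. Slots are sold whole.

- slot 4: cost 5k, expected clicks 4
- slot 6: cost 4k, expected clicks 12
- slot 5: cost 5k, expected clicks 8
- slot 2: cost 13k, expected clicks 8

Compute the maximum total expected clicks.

Allowing fractional choices, the relaxed optimum would be about 24.6, but ad slots are indivisible.
slot 4 + slot 6: cost 5 + 4 = 9 ≤ 15, expected clicks 4 + 12 = 16.
slot 4 + slot 6 + slot 5: cost 5 + 4 + 5 = 14 ≤ 15, expected clicks 4 + 12 + 8 = 24.
slot 6 + slot 5: cost 4 + 5 = 9 ≤ 15, expected clicks 12 + 8 = 20.
Best is slot 4, slot 6, and slot 5 with total expected clicks 24.

24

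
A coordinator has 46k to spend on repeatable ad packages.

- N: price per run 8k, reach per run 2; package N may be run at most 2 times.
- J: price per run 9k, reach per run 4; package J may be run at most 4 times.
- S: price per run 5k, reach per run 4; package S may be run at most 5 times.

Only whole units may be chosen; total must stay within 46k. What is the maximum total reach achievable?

This is a bounded integer knapsack.
2×J and 5×S: price 43 ≤ 46, reach 2·4 + 5·4 = 28.
1×N, 1×J, and 5×S: price 42 ≤ 46, reach 1·2 + 1·4 + 5·4 = 26.
Best is 28.

28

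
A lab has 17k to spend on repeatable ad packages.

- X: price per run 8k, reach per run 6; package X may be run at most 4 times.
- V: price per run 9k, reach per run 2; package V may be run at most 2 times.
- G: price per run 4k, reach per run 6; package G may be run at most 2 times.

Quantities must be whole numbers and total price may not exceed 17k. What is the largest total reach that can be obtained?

G has the best ratio (6/4); taking only G gives at most 2×6 = 12 (stopped by the supply cap of 2).
Mixing does better — 1×X and 2×G: price 16 ≤ 17, reach 1·6 + 2·6 = 18.

18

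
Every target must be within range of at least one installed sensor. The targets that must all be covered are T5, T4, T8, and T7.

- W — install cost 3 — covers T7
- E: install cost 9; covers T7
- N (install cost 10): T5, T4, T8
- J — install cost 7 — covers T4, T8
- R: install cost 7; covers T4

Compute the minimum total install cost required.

Choose W and N: together they cover T5, T4, T8, T7 — every target.
Total install cost: 3 + 10 = 13.
No cover costs less than 13.

13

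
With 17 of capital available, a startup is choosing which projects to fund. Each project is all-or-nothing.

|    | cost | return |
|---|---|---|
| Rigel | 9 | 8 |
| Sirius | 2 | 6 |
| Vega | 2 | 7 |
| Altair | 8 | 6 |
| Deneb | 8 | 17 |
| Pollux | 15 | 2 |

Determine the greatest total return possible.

30

Treat it as a binary knapsack problem.
Allowing fractional choices, the relaxed optimum would be about 34.4, but projects are indivisible.
Sirius + Vega + Deneb: cost 2 + 2 + 8 = 12 ≤ 17, return 6 + 7 + 17 = 30.
Vega + Deneb: cost 2 + 8 = 10 ≤ 17, return 7 + 17 = 24.
Rigel + Deneb: cost 9 + 8 = 17 ≤ 17, return 8 + 17 = 25.
Best is Sirius, Vega, and Deneb with total return 30.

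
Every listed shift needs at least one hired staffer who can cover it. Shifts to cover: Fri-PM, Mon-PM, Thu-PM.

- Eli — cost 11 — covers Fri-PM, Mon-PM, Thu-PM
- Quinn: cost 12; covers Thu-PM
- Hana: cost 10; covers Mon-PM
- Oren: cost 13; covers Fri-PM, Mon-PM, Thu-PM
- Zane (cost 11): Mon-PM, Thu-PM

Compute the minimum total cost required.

Eli alone covers Fri-PM, Mon-PM, Thu-PM — every shift.
Total cost: 11.
No cover costs less than 11.

11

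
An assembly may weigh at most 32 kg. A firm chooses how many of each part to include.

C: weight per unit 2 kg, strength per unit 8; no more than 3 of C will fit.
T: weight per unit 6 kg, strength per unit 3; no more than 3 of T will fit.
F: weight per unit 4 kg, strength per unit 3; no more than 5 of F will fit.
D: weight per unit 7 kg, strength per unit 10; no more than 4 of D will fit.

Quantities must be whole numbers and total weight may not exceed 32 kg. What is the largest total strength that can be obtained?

57

C has the best ratio (8/2); taking only C gives at most 3×8 = 24 (stopped by the supply cap of 3).
Mixing does better — 3×C, 1×F, and 3×D: weight 31 ≤ 32, strength 3·8 + 1·3 + 3·10 = 57.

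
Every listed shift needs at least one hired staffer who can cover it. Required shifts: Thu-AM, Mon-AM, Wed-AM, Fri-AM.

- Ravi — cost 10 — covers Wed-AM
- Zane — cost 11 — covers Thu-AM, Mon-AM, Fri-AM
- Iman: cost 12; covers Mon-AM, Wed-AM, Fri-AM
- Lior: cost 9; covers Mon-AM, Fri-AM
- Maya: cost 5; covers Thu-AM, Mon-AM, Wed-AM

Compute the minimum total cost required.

14

Choose Lior and Maya: together they cover Thu-AM, Mon-AM, Wed-AM, Fri-AM — every shift.
Total cost: 9 + 5 = 14.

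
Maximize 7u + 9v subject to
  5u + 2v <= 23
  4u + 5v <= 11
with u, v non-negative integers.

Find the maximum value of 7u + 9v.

Relaxing integrality, the LP optimum is 19.80 at (u,v) = (0, 2.2), which is not an integer point.
(u,v)=(0,2) is feasible, giving 18.
(u,v)=(1,1) is feasible, giving 16.
(u,v)=(0,1) is feasible, giving 9.
The best lattice point is (0,2), giving 18.

18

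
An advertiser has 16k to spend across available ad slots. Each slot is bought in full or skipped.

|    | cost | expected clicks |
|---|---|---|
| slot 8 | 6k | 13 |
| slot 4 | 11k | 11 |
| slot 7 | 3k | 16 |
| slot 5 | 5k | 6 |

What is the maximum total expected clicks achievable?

Allowing fractional choices, the relaxed optimum would be about 37.0, but ad slots are indivisible.
slot 4 + slot 7: cost 11 + 3 = 14 ≤ 16, expected clicks 11 + 16 = 27.
slot 8 + slot 7 + slot 5: cost 6 + 3 + 5 = 14 ≤ 16, expected clicks 13 + 16 + 6 = 35.
slot 8 + slot 7: cost 6 + 3 = 9 ≤ 16, expected clicks 13 + 16 = 29.
Best is slot 8, slot 7, and slot 5 with total expected clicks 35.

35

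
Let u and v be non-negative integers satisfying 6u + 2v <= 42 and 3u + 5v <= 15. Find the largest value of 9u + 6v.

45

(u,v)=(5,0) is feasible, giving 45.
(u,v)=(4,0) is feasible, giving 36.
The best lattice point is (5,0), giving 45.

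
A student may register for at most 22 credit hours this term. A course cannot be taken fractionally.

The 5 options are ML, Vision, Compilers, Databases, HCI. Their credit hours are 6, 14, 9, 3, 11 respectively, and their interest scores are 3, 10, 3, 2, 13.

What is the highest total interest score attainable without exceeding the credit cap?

18

This is a 0-1 knapsack instance.
Allowing fractional choices, the relaxed optimum would be about 20.9, but courses are indivisible.
ML + Databases + HCI: credit hours 6 + 3 + 11 = 20 ≤ 22, interest score 3 + 2 + 13 = 18.
ML + HCI: credit hours 6 + 11 = 17 ≤ 22, interest score 3 + 13 = 16.
Best is ML, Databases, and HCI with total interest score 18.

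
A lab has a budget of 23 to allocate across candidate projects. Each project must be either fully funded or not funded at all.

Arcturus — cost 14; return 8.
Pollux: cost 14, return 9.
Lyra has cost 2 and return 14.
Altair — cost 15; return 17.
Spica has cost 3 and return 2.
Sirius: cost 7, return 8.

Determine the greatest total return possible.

33

Allowing fractional choices, the relaxed optimum would be about 37.9, but projects are indivisible.
Lyra + Altair: cost 2 + 15 = 17 ≤ 23, return 14 + 17 = 31.
Lyra + Altair + Spica: cost 2 + 15 + 3 = 20 ≤ 23, return 14 + 17 + 2 = 33.
Pollux + Lyra + Sirius: cost 14 + 2 + 7 = 23 ≤ 23, return 9 + 14 + 8 = 31.
Best is Lyra, Altair, and Spica with total return 33.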